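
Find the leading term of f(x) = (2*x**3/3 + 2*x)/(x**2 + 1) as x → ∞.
2*x/3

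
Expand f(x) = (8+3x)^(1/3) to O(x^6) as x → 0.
2 + x/4 - x**2/32 + 5*x**3/768 - 5*x**4/3072 + 11*x**5/24576 + O(x**6)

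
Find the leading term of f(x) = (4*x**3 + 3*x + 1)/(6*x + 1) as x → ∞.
2*x**2/3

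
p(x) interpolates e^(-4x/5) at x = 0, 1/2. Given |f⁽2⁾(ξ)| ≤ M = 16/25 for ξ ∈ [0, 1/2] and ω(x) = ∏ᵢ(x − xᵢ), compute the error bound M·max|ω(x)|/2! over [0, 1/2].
1/50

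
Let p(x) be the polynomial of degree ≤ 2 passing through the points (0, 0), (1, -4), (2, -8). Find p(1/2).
-2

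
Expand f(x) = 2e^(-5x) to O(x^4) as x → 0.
2 - 10*x + 25*x**2 - 125*x**3/3 + O(x**4)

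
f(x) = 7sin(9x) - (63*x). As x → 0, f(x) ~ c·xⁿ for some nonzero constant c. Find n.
3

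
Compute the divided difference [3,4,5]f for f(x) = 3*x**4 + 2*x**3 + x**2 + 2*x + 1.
316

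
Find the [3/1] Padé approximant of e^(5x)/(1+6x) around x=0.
(339875*x**3/12984 + 26425*x**2/2164 + 11445*x/2164 + 1)/(13609*x/2164 + 1)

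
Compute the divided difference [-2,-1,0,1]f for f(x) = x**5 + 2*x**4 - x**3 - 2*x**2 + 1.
0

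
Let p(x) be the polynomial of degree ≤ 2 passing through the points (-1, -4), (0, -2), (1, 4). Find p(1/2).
1/2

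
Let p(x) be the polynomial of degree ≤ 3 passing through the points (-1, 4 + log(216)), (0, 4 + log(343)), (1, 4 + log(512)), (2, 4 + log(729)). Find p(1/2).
4 + log(112*2**(7/8)*3**(7/16)*7**(11/16)/3)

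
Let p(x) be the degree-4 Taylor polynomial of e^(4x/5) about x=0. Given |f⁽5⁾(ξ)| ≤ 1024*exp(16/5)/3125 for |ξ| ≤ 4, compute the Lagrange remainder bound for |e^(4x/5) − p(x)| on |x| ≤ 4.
131072*exp(16/5)/46875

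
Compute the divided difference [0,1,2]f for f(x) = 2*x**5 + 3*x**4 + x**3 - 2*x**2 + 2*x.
52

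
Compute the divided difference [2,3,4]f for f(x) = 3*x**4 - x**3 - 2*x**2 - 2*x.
154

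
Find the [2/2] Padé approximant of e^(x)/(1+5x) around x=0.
(271*x**2/1572 + 88*x/131 + 1)/(-2579*x**2/1572 + 612*x/131 + 1)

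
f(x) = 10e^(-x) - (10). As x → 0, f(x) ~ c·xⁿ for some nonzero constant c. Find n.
1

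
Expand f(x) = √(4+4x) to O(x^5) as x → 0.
2 + x - x**2/4 + x**3/8 - 5*x**4/64 + O(x**5)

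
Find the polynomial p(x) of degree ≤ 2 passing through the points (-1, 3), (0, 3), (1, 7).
2*x**2 + 2*x + 3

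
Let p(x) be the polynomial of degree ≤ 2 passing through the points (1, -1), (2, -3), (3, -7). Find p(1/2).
-3/4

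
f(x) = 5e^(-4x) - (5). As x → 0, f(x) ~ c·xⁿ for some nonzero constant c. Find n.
1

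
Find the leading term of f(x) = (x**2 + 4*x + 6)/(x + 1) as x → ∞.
x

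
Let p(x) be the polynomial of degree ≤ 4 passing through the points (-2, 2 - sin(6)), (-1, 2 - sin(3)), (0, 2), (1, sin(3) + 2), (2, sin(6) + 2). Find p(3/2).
5*sin(6)/16 + 7*sin(3)/8 + 2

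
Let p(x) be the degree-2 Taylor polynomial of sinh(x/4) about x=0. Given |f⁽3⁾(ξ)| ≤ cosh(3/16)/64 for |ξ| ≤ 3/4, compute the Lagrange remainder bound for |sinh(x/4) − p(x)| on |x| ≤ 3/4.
9*cosh(3/16)/8192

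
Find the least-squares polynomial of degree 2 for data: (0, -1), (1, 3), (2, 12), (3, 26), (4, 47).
-29/35 + (53/70)x + (39/14)x²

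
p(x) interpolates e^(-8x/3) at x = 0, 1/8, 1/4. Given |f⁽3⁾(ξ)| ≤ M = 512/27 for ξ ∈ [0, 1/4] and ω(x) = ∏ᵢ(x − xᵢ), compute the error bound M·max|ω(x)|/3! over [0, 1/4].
sqrt(3)/729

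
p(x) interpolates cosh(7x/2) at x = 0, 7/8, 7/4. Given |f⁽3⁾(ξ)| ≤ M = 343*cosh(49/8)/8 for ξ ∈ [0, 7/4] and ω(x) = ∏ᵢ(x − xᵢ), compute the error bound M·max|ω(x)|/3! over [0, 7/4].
117649*sqrt(3)*cosh(49/8)/110592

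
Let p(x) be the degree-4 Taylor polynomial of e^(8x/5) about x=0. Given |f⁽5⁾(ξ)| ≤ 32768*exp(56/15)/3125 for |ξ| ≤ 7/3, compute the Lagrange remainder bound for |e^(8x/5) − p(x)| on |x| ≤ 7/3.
68841472*exp(56/15)/11390625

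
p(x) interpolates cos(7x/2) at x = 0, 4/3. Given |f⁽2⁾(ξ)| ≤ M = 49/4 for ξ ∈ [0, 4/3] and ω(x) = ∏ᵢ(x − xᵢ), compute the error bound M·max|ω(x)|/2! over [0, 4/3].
49/18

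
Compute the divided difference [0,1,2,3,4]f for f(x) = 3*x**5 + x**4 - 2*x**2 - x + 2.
31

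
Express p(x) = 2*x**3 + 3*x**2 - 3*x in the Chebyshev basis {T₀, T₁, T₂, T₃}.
(3/2)T₀ + (-3/2)T₁ + (3/2)T₂ + (1/2)T₃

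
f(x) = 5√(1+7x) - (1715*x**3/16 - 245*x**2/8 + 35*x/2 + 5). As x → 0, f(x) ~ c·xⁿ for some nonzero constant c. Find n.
4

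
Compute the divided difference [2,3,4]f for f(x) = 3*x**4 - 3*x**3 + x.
138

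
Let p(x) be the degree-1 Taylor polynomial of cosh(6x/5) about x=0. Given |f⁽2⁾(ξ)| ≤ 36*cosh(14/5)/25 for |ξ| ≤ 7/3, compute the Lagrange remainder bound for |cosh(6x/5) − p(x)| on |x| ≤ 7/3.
98*cosh(14/5)/25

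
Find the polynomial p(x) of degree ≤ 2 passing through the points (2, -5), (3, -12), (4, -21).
-x**2 - 2*x + 3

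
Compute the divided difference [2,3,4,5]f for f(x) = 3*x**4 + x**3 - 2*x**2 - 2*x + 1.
43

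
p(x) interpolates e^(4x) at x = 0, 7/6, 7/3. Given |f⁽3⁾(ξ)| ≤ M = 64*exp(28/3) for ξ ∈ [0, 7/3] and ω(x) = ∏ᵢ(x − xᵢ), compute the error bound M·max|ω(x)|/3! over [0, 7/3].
2744*sqrt(3)*exp(28/3)/729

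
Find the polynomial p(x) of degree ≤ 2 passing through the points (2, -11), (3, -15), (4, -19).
-4*x - 3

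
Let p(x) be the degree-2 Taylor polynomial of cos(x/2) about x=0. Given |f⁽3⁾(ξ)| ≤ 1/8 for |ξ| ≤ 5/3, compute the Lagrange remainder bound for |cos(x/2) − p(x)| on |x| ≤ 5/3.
125/1296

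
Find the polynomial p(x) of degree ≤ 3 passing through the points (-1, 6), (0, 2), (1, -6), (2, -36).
-3*x**3 - 2*x**2 - 3*x + 2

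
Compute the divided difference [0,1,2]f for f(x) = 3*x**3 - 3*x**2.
6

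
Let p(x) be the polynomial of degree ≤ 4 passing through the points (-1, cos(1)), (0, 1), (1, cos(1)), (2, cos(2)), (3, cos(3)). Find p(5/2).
35*cos(2)/32 - 75*cos(1)/128 + 35*cos(3)/128 + 7/32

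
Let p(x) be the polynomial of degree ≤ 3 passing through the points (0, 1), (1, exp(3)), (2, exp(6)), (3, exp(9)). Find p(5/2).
-5*exp(3)/16 + 1/16 + 15*exp(6)/16 + 5*exp(9)/16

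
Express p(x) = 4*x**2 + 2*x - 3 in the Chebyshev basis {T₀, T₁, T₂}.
-T₀ + (2)T₁ + (2)T₂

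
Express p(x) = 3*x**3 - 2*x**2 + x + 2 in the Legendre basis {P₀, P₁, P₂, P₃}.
(4/3)P₀ + (14/5)P₁ + (-4/3)P₂ + (6/5)P₃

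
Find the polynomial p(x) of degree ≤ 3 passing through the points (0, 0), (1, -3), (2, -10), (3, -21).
-2*x**2 - x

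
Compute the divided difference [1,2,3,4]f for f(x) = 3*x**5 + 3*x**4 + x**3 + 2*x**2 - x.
226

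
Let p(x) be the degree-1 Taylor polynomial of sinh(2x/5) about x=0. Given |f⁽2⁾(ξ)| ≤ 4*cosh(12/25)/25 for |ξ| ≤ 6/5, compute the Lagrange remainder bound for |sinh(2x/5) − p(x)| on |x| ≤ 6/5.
72*cosh(12/25)/625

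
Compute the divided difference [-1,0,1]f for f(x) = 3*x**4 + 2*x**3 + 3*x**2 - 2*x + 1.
6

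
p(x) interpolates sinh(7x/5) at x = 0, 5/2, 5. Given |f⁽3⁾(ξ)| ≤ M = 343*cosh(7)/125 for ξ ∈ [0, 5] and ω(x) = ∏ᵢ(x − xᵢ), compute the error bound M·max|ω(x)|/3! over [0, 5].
343*sqrt(3)*cosh(7)/216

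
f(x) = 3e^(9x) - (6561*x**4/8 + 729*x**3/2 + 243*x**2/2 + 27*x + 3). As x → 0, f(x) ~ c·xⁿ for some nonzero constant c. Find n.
5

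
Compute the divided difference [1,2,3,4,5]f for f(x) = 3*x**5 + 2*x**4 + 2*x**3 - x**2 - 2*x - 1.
47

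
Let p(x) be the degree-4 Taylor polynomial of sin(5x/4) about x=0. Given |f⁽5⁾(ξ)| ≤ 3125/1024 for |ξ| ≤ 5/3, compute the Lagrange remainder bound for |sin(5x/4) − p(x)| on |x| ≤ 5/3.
1953125/5971968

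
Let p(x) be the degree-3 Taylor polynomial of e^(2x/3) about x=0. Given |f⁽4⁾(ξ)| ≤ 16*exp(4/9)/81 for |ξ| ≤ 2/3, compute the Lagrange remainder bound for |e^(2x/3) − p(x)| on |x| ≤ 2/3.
32*exp(4/9)/19683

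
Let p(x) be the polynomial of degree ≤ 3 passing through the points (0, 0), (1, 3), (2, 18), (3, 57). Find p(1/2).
3/4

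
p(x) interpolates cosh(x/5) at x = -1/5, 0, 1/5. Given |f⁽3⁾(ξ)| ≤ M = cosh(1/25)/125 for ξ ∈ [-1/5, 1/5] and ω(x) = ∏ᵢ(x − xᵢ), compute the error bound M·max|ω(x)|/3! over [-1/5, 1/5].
sqrt(3)*cosh(1/25)/421875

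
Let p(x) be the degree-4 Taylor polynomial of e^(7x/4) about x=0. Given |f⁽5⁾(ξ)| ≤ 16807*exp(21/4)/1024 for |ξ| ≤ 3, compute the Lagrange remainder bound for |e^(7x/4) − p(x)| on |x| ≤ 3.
1361367*exp(21/4)/40960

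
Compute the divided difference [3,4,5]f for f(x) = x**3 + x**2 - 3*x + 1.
13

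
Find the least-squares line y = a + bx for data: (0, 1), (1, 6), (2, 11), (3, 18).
a = 3/5, b = 28/5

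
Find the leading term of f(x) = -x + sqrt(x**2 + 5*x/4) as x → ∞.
5/8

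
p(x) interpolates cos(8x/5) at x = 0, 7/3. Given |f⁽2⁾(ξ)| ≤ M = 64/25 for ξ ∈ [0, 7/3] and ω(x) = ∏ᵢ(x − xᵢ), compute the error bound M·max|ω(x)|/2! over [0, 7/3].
392/225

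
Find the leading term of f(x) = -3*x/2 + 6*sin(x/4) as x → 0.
-x**3/64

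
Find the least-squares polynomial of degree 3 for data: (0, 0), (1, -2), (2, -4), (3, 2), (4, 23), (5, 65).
1/14 + (-23/84)x + (-89/28)x² + (7/6)x³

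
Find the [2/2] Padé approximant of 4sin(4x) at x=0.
16*x/(8*x**2/3 + 1)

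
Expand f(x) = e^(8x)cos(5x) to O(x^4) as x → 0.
1 + 8*x + 39*x**2/2 - 44*x**3/3 + O(x**4)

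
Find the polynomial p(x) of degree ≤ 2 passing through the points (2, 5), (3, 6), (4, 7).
x + 3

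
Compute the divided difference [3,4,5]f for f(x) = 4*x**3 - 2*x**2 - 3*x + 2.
46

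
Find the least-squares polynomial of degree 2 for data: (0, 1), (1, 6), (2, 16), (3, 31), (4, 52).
38/35 + (149/70)x + (37/14)x²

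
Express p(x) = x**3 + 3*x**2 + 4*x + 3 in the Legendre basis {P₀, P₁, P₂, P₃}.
(4)P₀ + (23/5)P₁ + (2)P₂ + (2/5)P₃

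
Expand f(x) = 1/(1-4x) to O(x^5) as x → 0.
1 + 4*x + 16*x**2 + 64*x**3 + 256*x**4 + O(x**5)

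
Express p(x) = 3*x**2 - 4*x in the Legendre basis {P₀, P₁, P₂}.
P₀ + (-4)P₁ + (2)P₂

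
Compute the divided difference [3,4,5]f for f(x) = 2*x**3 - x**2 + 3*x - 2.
23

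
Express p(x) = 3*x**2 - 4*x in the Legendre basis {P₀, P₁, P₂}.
P₀ + (-4)P₁ + (2)P₂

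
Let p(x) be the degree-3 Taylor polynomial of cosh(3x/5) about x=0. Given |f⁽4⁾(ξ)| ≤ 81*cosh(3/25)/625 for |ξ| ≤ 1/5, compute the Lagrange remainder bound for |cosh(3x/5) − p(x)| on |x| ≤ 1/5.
27*cosh(3/25)/3125000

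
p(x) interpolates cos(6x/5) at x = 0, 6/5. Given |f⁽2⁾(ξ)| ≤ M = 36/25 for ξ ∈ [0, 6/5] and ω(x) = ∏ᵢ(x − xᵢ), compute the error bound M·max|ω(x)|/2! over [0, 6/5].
162/625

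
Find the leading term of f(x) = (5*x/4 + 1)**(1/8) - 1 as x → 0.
5*x/32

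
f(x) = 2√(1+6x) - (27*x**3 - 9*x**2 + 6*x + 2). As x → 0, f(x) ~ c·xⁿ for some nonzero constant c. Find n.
4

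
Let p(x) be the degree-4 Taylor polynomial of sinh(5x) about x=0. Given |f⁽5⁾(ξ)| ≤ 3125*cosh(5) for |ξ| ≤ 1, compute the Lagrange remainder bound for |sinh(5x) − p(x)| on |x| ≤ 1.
625*cosh(5)/24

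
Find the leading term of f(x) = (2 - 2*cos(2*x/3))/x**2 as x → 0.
4/9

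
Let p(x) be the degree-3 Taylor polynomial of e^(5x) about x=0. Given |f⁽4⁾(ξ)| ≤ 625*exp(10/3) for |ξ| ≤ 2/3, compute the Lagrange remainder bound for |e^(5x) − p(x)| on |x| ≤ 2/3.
1250*exp(10/3)/243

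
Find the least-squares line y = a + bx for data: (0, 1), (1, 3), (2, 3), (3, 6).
a = 1, b = 3/2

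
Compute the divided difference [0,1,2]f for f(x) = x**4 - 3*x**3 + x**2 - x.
-1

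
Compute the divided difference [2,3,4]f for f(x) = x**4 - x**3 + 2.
46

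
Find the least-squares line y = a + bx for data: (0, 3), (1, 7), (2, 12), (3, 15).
a = 31/10, b = 41/10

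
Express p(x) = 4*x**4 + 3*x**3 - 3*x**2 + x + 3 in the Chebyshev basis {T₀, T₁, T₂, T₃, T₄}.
(3)T₀ + (13/4)T₁ + (1/2)T₂ + (3/4)T₃ + (1/2)T₄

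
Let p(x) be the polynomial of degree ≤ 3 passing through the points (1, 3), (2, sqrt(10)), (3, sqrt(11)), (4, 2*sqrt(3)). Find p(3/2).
-5*sqrt(11)/16 + sqrt(3)/8 + 15/16 + 15*sqrt(10)/16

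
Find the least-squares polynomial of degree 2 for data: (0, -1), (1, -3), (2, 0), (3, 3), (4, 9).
-46/35 + (-69/35)x + (8/7)x²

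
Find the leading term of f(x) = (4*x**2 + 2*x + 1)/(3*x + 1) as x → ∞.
4*x/3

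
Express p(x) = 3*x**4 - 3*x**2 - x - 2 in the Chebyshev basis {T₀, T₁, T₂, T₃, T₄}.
(-19/8)T₀ - T₁ + (3/8)T₄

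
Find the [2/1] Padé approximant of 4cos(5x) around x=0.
4 - 50*x**2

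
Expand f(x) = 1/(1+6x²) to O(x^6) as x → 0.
1 - 6*x**2 + 36*x**4 + O(x**6)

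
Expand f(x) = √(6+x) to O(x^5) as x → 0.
sqrt(6) + sqrt(6)*x/12 - sqrt(6)*x**2/288 + sqrt(6)*x**3/3456 - 5*sqrt(6)*x**4/165888 + O(x**5)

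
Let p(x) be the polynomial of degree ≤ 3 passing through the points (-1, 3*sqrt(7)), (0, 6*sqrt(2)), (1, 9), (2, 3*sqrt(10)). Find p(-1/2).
-45/16 + 3*sqrt(10)/16 + 15*sqrt(7)/16 + 45*sqrt(2)/8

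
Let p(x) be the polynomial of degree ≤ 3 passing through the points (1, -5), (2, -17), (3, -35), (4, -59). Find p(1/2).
-5/4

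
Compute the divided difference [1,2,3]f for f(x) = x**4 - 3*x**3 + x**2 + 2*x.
8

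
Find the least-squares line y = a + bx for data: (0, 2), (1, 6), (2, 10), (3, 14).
a = 2, b = 4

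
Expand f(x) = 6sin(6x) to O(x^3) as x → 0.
36*x + O(x**3)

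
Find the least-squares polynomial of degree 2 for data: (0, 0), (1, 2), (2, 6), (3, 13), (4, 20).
-1/7 + (97/70)x + (13/14)x²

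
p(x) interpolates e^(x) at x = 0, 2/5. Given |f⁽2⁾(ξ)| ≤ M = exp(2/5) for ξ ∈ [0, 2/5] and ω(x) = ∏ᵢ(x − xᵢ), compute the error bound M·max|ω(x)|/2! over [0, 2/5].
exp(2/5)/50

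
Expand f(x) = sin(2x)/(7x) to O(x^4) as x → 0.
2/7 - 4*x**2/21 + O(x**4)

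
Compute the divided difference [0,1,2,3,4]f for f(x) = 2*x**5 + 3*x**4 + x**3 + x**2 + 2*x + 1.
23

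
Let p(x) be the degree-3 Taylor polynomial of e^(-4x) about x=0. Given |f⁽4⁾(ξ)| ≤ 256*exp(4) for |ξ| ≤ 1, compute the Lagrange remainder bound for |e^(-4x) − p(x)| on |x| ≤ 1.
32*exp(4)/3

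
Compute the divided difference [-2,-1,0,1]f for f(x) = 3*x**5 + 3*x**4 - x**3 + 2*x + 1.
8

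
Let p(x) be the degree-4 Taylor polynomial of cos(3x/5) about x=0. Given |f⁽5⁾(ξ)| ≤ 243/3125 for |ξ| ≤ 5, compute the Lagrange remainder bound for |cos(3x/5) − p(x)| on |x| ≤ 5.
81/40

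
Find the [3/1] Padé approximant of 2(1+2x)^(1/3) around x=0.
(-16*x**3/81 + 8*x**2/9 + 4*x + 2)/(4*x/3 + 1)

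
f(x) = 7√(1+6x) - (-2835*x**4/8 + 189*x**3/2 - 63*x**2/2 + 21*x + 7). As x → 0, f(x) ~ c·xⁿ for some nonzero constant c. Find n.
5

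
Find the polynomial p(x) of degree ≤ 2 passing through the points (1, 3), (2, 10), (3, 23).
3*x**2 - 2*x + 2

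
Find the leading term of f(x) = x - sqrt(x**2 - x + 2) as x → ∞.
1/2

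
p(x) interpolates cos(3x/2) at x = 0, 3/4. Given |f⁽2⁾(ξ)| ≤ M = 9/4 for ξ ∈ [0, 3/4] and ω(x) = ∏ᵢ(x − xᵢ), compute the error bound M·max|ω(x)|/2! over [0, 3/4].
81/512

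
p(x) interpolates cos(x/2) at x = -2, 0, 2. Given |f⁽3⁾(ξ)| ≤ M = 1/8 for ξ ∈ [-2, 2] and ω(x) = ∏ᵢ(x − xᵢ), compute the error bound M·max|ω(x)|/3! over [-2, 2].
sqrt(3)/27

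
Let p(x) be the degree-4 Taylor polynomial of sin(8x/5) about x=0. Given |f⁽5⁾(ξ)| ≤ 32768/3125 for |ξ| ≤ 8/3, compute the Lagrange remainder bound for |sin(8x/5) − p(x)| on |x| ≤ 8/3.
134217728/11390625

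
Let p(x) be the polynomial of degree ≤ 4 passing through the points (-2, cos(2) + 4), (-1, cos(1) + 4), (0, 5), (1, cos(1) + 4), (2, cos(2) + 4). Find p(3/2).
15*cos(2)/64 + 21*cos(1)/16 + 221/64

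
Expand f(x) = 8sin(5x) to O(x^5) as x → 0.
40*x - 500*x**3/3 + O(x**5)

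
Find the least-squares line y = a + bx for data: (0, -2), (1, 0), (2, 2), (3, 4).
a = -2, b = 2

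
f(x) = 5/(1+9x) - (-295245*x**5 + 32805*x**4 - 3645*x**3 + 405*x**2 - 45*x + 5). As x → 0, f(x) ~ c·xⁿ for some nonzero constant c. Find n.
6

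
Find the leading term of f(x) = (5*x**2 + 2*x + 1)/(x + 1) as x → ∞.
5*x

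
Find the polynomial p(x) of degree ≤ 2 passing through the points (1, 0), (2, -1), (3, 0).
x**2 - 4*x + 3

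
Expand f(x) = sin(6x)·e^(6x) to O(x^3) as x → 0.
6*x + 36*x**2 + O(x**3)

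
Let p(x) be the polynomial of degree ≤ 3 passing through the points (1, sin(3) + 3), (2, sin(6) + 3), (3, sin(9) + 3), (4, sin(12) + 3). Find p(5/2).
9*sin(6)/16 - sin(3)/16 - sin(12)/16 + 9*sin(9)/16 + 3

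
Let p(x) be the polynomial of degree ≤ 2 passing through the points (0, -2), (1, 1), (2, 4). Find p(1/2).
-1/2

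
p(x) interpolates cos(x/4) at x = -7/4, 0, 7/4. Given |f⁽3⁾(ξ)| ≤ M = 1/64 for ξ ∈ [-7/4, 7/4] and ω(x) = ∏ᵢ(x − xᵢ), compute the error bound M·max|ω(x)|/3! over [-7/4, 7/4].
343*sqrt(3)/110592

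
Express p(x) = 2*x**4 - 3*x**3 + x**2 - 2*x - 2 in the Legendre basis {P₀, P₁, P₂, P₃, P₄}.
(-19/15)P₀ + (-19/5)P₁ + (38/21)P₂ + (-6/5)P₃ + (16/35)P₄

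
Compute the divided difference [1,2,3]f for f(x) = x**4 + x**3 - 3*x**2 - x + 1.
28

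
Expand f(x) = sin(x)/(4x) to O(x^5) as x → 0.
1/4 - x**2/24 + x**4/480 + O(x**5)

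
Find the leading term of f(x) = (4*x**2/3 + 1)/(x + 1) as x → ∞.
4*x/3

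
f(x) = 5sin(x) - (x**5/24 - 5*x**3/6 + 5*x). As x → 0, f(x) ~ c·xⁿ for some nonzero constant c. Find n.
7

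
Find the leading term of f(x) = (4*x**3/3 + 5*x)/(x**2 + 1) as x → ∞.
4*x/3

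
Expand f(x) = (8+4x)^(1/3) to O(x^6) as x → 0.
2 + x/3 - x**2/18 + 5*x**3/324 - 5*x**4/972 + 11*x**5/5832 + O(x**6)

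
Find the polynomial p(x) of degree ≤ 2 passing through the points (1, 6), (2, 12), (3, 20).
x**2 + 3*x + 2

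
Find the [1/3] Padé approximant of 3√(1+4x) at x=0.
(21*x/2 + 3)/(x**3 - x**2 + 3*x/2 + 1)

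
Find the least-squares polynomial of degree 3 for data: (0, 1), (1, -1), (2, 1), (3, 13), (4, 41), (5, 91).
1 + (-2)x - x² + x³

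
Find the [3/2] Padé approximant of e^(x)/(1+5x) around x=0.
(1661*x**3/38685 + 13017*x**2/51580 + 9702*x/12895 + 1)/(-63861*x**2/51580 + 61282*x/12895 + 1)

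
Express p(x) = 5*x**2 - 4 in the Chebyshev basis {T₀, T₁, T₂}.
(-3/2)T₀ + (5/2)T₂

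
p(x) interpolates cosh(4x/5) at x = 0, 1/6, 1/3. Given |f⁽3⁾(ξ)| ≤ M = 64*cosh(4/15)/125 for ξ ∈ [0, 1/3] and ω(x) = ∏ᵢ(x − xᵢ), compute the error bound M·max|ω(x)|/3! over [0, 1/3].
8*sqrt(3)*cosh(4/15)/91125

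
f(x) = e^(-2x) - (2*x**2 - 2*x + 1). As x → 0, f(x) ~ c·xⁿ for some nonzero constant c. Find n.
3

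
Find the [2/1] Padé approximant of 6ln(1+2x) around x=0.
4*x*(x + 3)/(4*x/3 + 1)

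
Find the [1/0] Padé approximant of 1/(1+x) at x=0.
1 - x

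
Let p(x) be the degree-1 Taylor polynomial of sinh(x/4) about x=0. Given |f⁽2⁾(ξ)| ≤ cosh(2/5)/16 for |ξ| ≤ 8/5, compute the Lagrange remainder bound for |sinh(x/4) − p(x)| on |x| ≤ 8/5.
2*cosh(2/5)/25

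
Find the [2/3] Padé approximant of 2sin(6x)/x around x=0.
(12 - 252*x**2/5)/(9*x**2/5 + 1)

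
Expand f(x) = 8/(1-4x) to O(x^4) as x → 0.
8 + 32*x + 128*x**2 + 512*x**3 + O(x**4)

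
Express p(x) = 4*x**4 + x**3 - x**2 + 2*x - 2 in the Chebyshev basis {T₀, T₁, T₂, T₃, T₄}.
-T₀ + (11/4)T₁ + (3/2)T₂ + (1/4)T₃ + (1/2)T₄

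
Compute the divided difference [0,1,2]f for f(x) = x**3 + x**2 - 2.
4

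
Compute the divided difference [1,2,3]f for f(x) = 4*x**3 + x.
24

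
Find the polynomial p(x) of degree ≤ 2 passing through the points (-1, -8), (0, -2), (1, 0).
-2*x**2 + 4*x - 2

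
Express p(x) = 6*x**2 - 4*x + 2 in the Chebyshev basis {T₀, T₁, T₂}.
(5)T₀ + (-4)T₁ + (3)T₂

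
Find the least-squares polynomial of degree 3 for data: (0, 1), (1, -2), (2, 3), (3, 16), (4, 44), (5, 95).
29/42 + (-605/252)x + (-17/84)x² + (8/9)x³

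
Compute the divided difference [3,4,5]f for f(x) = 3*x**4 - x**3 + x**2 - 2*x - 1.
280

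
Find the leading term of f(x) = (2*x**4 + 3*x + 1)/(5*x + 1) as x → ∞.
2*x**3/5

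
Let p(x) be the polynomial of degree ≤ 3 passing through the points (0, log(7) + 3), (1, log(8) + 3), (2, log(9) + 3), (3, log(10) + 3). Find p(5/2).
log(3*2**(3/8)*3**(7/8)*5**(5/16)*7**(1/16)/2) + 3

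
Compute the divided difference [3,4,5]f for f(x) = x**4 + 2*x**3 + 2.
121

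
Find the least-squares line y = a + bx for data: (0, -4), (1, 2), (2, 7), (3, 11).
a = -7/2, b = 5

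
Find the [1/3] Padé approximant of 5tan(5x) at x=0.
25*x/(1 - 25*x**2/3)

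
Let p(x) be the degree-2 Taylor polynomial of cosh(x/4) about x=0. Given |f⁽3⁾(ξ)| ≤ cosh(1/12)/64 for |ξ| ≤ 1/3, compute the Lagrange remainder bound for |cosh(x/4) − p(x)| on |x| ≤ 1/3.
cosh(1/12)/10368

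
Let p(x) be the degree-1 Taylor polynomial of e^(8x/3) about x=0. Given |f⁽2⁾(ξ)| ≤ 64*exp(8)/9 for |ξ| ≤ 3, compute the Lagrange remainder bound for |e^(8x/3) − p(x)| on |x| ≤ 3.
32*exp(8)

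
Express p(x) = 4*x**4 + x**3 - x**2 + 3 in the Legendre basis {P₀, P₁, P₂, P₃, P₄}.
(52/15)P₀ + (3/5)P₁ + (34/21)P₂ + (2/5)P₃ + (32/35)P₄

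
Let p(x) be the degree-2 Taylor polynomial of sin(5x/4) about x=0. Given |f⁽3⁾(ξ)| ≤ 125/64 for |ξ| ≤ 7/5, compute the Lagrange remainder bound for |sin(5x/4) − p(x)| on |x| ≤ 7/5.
343/384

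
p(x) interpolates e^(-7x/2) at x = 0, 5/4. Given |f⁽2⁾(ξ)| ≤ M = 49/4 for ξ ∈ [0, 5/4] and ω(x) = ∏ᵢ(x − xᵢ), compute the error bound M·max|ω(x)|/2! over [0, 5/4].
1225/512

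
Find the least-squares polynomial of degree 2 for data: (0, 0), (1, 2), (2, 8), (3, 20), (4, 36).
2/35 + (-5/7)x + (17/7)x²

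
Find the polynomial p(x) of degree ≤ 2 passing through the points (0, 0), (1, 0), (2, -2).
-x**2 + x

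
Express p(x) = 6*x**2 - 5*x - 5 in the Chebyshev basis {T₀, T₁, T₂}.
(-2)T₀ + (-5)T₁ + (3)T₂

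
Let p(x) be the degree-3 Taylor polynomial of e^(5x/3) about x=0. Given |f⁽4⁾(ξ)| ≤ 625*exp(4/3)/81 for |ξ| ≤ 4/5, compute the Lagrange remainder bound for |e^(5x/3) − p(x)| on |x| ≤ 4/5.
32*exp(4/3)/243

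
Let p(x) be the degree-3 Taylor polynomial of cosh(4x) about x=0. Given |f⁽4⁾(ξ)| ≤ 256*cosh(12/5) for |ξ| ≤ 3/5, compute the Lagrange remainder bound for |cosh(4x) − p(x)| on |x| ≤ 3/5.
864*cosh(12/5)/625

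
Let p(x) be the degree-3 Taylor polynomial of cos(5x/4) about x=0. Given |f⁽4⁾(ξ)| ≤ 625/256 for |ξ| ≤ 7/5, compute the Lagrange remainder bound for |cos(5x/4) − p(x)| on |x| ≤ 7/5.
2401/6144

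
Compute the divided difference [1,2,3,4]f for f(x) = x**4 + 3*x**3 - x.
13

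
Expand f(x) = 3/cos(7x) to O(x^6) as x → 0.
3 + 147*x**2/2 + 12005*x**4/8 + O(x**6)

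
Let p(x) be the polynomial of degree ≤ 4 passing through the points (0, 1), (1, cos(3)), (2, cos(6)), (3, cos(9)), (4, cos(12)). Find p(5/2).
15*cos(9)/32 - 5*cos(12)/128 + 3/128 - 5*cos(3)/32 + 45*cos(6)/64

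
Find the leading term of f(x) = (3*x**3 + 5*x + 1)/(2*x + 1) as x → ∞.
3*x**2/2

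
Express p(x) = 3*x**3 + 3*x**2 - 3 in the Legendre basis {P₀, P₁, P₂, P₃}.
(-2)P₀ + (9/5)P₁ + (2)P₂ + (6/5)P₃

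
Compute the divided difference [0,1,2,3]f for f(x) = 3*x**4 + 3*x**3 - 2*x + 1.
21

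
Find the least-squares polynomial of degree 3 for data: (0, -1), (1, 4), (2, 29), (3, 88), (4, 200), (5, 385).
-155/126 + (329/108)x + (-19/252)x² + (161/54)x³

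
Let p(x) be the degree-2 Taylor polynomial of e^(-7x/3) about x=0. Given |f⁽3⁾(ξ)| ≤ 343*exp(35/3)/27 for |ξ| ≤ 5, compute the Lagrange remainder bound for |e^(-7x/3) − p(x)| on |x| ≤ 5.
42875*exp(35/3)/162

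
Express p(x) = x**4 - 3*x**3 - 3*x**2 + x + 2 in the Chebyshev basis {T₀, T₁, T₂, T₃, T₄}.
(7/8)T₀ + (-5/4)T₁ - T₂ + (-3/4)T₃ + (1/8)T₄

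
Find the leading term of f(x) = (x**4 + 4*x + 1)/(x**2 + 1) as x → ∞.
x**2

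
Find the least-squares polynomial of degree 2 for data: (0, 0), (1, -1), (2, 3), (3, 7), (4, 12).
-17/35 + (-8/35)x + (6/7)x²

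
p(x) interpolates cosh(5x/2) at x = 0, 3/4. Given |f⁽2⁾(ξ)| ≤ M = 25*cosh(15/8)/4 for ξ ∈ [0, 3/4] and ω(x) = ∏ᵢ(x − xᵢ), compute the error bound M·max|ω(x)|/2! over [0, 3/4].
225*cosh(15/8)/512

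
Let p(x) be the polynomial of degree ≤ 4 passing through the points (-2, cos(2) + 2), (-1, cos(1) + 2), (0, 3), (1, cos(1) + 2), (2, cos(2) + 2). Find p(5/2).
-75*cos(1)/16 + 175*cos(2)/64 + 317/64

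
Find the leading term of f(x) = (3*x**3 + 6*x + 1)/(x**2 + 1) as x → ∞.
3*x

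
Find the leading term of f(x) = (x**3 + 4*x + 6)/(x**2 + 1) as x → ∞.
x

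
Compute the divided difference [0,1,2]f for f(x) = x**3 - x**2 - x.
2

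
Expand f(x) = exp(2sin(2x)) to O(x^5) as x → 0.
1 + 4*x + 8*x**2 + 8*x**3 + O(x**5)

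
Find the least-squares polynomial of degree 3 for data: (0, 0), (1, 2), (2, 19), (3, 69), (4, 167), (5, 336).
-17/126 + (995/756)x + (-118/63)x² + (325/108)x³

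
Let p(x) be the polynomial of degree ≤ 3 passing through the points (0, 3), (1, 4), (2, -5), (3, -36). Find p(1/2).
4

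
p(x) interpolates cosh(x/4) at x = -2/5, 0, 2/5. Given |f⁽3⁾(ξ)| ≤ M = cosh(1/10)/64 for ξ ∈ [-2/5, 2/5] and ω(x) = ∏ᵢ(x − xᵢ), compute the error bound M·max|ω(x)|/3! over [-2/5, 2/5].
sqrt(3)*cosh(1/10)/27000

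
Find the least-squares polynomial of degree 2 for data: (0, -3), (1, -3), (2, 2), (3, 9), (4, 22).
-3 + (-9/5)x + (2)x²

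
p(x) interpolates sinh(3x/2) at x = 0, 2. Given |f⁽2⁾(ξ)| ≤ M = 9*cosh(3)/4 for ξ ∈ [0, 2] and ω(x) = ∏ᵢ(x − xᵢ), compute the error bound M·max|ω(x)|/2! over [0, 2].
9*cosh(3)/8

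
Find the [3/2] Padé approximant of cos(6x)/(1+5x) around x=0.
(900*x**3/7 - 180*x**2/7 - 5*x + 1)/(1 - 229*x**2/7)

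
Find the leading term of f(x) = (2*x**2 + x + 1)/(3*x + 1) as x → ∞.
2*x/3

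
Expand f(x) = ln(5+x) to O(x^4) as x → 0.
log(5) + x/5 - x**2/50 + x**3/375 + O(x**4)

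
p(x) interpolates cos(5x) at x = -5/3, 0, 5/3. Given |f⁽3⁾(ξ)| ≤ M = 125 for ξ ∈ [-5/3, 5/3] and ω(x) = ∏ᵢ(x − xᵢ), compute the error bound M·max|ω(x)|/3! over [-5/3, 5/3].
15625*sqrt(3)/729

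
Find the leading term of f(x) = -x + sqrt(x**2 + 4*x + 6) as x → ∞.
2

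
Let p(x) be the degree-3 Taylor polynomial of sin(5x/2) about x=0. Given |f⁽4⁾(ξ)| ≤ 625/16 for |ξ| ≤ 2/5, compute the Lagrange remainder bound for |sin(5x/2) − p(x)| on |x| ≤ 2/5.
1/24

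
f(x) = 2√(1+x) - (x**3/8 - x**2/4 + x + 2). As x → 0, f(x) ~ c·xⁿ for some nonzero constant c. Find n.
4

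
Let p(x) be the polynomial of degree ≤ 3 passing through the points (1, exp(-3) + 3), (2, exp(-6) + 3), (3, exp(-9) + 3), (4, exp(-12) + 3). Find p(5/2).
(-exp(9) - 1 + 9*exp(3) + 9*exp(6) + 48*exp(12))*exp(-12)/16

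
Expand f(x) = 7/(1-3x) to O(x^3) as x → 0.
7 + 21*x + 63*x**2 + O(x**3)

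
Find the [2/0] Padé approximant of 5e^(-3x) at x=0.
45*x**2/2 - 15*x + 5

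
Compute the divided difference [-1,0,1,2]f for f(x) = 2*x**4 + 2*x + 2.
4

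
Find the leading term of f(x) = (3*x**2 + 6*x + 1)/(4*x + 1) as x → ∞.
3*x/4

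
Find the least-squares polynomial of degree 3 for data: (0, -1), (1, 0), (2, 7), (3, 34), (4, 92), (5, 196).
-127/126 + (1633/756)x + (-421/126)x² + (233/108)x³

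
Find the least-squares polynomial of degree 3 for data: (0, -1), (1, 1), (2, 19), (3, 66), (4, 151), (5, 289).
-65/63 + (-401/189)x + (139/63)x² + (53/27)x³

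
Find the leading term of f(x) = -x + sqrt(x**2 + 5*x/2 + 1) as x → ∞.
5/4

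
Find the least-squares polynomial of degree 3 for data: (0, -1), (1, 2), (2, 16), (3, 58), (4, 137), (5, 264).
-47/63 + (-397/378)x + (125/126)x² + (53/27)x³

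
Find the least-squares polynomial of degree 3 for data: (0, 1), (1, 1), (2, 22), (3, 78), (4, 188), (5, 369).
109/126 + (-2605/756)x + (151/126)x² + (307/108)x³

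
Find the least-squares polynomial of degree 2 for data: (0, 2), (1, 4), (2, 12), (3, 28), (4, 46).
12/7 + (-8/35)x + (20/7)x²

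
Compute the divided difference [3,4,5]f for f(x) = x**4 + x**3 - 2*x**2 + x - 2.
107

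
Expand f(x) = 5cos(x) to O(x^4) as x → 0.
5 - 5*x**2/2 + O(x**4)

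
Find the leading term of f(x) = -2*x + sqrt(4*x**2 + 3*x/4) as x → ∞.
3/16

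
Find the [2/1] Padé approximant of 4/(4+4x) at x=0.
1/(x + 1)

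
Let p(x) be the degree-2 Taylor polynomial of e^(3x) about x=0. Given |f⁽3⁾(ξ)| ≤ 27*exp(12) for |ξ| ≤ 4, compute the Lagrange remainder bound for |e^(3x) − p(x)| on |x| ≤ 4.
288*exp(12)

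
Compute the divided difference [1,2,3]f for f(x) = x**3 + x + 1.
6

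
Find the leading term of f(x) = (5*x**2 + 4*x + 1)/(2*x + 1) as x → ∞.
5*x/2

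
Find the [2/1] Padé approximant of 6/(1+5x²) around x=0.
6 - 30*x**2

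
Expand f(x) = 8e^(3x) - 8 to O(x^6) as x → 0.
24*x + 36*x**2 + 36*x**3 + 27*x**4 + 81*x**5/5 + O(x**6)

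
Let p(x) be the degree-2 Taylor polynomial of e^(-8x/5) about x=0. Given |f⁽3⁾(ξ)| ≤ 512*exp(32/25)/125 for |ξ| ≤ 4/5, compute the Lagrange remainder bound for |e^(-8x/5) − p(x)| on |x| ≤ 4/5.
16384*exp(32/25)/46875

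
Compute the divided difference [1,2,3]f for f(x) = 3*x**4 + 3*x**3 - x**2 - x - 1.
92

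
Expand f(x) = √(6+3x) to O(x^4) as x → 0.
sqrt(6) + sqrt(6)*x/4 - sqrt(6)*x**2/32 + sqrt(6)*x**3/128 + O(x**4)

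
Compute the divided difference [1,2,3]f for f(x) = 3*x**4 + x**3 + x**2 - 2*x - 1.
82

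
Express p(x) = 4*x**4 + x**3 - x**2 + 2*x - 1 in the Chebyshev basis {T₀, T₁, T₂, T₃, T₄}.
(11/4)T₁ + (3/2)T₂ + (1/4)T₃ + (1/2)T₄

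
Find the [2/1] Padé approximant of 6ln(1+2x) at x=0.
4*x*(x + 3)/(4*x/3 + 1)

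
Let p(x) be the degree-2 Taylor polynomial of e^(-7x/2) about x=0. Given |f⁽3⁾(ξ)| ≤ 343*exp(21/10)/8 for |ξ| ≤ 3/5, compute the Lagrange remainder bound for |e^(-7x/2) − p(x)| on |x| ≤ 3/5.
3087*exp(21/10)/2000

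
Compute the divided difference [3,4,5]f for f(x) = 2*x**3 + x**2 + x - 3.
25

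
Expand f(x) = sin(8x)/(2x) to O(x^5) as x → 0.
4 - 128*x**2/3 + 2048*x**4/15 + O(x**5)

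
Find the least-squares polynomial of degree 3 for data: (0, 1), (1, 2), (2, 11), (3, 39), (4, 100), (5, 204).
127/126 + (887/756)x + (-136/63)x² + (217/108)x³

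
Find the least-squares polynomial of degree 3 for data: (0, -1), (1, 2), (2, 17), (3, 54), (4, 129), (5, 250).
-62/63 + (509/378)x + (-20/63)x² + (109/54)x³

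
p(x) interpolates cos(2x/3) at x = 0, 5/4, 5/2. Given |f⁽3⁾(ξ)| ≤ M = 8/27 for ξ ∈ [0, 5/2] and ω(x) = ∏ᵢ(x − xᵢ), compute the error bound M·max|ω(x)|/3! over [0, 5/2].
125*sqrt(3)/5832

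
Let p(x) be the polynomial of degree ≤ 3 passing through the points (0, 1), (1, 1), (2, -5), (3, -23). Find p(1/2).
11/8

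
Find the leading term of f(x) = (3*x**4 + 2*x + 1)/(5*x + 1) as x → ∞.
3*x**3/5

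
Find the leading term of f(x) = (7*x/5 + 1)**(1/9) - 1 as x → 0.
7*x/45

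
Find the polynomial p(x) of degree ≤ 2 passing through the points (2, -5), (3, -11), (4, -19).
-x**2 - x + 1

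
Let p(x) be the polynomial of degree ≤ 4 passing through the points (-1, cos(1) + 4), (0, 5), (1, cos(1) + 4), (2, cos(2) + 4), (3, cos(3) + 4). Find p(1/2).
3*cos(3)/128 - 5*cos(2)/32 + 85*cos(1)/128 + 143/32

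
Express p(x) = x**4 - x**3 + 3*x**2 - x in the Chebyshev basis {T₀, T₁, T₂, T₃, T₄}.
(15/8)T₀ + (-7/4)T₁ + (2)T₂ + (-1/4)T₃ + (1/8)T₄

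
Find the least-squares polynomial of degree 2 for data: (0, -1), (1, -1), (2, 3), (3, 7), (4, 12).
-48/35 + (19/35)x + (5/7)x²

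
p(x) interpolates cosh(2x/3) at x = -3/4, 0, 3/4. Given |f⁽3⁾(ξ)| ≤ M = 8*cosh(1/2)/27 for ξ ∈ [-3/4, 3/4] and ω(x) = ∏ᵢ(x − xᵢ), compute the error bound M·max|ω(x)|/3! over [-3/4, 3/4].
sqrt(3)*cosh(1/2)/216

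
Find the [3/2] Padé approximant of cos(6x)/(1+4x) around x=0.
(-36*x**3 + 9*x**2 - 4*x + 1)/(11*x**2 + 1)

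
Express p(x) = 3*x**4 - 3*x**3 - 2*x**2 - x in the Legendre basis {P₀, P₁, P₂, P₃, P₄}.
(-1/15)P₀ + (-14/5)P₁ + (8/21)P₂ + (-6/5)P₃ + (24/35)P₄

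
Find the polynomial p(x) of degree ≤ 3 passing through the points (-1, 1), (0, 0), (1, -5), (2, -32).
-3*x**3 - 2*x**2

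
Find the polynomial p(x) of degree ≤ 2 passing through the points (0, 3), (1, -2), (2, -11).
-2*x**2 - 3*x + 3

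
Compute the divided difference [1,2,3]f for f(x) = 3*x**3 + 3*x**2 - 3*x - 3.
21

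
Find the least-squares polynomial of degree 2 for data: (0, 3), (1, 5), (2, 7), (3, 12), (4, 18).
111/35 + (39/70)x + (11/14)x²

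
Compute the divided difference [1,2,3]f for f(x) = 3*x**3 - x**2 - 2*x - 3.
17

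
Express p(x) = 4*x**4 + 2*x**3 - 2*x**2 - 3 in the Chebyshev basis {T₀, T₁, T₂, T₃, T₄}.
(-5/2)T₀ + (3/2)T₁ + T₂ + (1/2)T₃ + (1/2)T₄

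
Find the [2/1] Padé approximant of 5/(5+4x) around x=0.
1/(4*x/5 + 1)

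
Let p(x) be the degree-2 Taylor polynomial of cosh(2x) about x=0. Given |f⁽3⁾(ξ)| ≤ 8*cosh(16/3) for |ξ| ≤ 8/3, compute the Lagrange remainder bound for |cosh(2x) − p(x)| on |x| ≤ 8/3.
2048*cosh(16/3)/81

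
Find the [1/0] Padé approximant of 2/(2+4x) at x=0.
1 - 2*x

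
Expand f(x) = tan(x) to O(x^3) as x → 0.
x + O(x**3)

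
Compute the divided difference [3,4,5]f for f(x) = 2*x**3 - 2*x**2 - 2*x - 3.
22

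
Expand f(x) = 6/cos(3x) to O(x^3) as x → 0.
6 + 27*x**2 + O(x**3)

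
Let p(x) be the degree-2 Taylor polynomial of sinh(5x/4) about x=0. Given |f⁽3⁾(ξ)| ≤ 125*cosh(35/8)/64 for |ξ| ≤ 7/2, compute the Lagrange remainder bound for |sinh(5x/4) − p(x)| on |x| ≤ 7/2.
42875*cosh(35/8)/3072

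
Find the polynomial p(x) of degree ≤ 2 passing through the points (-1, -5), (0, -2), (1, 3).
x**2 + 4*x - 2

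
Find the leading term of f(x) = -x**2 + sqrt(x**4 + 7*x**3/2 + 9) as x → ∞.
7*x/4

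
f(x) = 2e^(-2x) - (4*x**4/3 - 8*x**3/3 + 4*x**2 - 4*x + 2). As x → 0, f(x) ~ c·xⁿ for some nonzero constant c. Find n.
5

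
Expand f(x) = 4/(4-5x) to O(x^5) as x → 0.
1 + 5*x/4 + 25*x**2/16 + 125*x**3/64 + 625*x**4/256 + O(x**5)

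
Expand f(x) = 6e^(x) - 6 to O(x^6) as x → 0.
6*x + 3*x**2 + x**3 + x**4/4 + x**5/20 + O(x**6)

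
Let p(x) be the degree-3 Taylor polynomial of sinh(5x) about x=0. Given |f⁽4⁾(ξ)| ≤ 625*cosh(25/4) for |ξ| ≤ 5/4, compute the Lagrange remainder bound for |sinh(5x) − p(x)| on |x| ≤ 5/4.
390625*cosh(25/4)/6144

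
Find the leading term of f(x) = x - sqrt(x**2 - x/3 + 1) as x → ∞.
1/6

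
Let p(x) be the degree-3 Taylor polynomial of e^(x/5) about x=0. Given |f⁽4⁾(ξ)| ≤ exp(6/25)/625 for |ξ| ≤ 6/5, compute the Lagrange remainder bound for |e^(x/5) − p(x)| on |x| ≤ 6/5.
54*exp(6/25)/390625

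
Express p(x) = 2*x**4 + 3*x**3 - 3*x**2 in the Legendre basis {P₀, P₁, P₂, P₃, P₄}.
(-3/5)P₀ + (9/5)P₁ + (-6/7)P₂ + (6/5)P₃ + (16/35)P₄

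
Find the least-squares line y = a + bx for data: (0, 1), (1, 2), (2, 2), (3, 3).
a = 11/10, b = 3/5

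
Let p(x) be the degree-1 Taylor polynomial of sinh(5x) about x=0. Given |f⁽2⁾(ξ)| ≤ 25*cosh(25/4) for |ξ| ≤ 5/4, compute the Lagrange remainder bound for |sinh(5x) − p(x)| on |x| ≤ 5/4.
625*cosh(25/4)/32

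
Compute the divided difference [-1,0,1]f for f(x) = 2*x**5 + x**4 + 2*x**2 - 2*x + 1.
3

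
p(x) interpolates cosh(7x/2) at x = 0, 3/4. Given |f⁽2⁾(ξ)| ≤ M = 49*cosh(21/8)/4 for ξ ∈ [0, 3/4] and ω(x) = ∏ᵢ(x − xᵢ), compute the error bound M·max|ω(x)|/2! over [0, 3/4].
441*cosh(21/8)/512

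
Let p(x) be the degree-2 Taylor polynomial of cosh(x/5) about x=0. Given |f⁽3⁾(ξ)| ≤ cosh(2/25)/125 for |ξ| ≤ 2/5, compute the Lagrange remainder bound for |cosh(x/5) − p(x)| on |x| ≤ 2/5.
4*cosh(2/25)/46875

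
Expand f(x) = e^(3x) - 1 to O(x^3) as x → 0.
3*x + 9*x**2/2 + O(x**3)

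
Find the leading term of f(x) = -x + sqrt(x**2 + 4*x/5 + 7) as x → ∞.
2/5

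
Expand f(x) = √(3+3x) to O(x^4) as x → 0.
sqrt(3) + sqrt(3)*x/2 - sqrt(3)*x**2/8 + sqrt(3)*x**3/16 + O(x**4)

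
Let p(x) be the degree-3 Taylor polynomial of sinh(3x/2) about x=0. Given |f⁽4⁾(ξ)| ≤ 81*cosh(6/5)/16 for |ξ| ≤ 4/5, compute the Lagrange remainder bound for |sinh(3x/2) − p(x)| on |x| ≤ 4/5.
54*cosh(6/5)/625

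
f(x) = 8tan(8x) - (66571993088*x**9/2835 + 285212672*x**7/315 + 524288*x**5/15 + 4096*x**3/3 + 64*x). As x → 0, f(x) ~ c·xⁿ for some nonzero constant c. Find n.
11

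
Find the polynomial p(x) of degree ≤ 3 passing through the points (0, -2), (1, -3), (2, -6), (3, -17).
-x**3 + 2*x**2 - 2*x - 2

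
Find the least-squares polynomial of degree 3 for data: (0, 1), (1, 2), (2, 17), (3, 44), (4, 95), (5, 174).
44/63 + (-293/378)x + (137/63)x² + (53/54)x³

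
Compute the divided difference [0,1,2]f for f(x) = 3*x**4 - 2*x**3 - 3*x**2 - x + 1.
12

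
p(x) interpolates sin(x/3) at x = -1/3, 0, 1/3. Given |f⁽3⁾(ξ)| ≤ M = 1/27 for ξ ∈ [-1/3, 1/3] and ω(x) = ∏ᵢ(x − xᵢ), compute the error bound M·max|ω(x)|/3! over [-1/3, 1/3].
sqrt(3)/19683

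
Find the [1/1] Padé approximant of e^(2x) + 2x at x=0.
(7*x/2 + 1)/(1 - x/2)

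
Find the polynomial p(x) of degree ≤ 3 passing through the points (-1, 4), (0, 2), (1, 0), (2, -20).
-3*x**3 + x + 2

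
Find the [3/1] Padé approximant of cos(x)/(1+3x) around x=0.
(x**3/72 - 103*x**2/204 + x/612 + 1)/(1837*x/612 + 1)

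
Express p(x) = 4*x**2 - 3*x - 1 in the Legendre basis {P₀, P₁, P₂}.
(1/3)P₀ + (-3)P₁ + (8/3)P₂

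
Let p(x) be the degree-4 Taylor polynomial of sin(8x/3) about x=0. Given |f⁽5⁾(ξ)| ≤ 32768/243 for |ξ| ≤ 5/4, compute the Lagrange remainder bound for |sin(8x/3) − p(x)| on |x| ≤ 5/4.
2500/729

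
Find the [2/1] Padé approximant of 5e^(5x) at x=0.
(125*x**2/6 + 50*x/3 + 5)/(1 - 5*x/3)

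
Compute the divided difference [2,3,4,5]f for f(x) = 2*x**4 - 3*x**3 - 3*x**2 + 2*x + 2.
25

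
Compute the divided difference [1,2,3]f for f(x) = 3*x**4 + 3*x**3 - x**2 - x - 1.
92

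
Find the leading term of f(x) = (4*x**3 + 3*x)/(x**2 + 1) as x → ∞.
4*x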